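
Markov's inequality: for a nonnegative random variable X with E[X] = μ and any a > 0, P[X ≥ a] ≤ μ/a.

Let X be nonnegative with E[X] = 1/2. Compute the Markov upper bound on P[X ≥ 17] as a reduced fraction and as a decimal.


μ = E[X] = 1/2, a = 17.
Markov: P[X ≥ 17] ≤ μ/a = (1/2)/17 = 1/34.
Numerically: ≈ 0.02941.
(Since a = 17 > μ = 0.50000, the bound 1/34 is < 1 and informative.)

P[X ≥ 17] ≤ 1/34 ≈ 0.02941.


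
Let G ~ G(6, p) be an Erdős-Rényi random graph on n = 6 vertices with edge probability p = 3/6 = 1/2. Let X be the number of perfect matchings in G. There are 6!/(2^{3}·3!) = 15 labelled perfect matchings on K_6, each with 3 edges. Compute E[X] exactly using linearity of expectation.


K_6 has 6!/(2^{3}·3!) = 15 labelled perfect matchings.
For each such perfect matching H, let X_H = 1 if all 3 edges of H are present in G. Then P[X_H = 1] = p^{3} = (1/2)^{3} = 1/8.
Summing the indicators: E[X] = Σ_H E[X_H] = 15 · p^{3} = 15 · 1/8 = 15/8.
Numerically: E[X] ≈ 1.875.

E[X] = 15 · (1/2)^{3} = 15/8 ≈ 1.875.


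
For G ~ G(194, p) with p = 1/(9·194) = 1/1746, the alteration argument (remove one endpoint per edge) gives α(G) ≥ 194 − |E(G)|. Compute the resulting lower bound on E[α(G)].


E[|E(G)|] = C(194, 2)·p = 18721 · (1/1746) = 193/18.
E[α(G)] ≥ n − E[|E(G)|] = 194 − 193/18 = 3299/18.
Numerically: ≈ 183.2778.
(This is only a lower bound; the true E[α(G)] may be larger.)

E[α(G)] ≥ 3299/18 ≈ 183.2778.


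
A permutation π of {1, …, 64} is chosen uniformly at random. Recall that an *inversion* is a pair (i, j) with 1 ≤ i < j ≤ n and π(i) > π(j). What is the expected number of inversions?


Write X = Σ X_I over the C(64, 2) = 2016 pairs i < j, with X_I the indicator of one inversion.
There are 2016 indicators.
For each fixed pair i < j, the values π(i) and π(j) are two distinct elements of {1, …, 64} in uniformly random order; by symmetry P[π(i) > π(j)] = 1/2.
By linearity: E[X] = 2016 · (1/2) = C(64, 2) · (1/2) = 2016/2 = 1008 ≈ 1008.000000.

E[X] = 1008 = 1008.000000.


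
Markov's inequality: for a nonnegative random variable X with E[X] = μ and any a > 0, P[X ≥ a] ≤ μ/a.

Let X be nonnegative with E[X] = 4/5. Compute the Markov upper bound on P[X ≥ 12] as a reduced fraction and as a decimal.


μ = E[X] = 4/5, a = 12.
Markov: P[X ≥ 12] ≤ μ/a = (4/5)/12 = 1/15.
Numerically: ≈ 0.0667.
(Since a = 12 > μ = 0.8000, the bound 1/15 is < 1 and informative.)

P[X ≥ 12] ≤ 1/15 ≈ 0.0667.


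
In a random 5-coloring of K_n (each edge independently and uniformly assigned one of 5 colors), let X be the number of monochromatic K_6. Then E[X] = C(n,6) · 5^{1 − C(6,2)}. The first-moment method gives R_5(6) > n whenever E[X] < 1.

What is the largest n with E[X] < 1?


We need C(n, 6) · 5^{1 − 15} < 1, i.e. C(n, 6) < 5^{15 − 1} = 6103515625.
Check values of n near the boundary:
  n = 129: C(129, 6) = 5688177600; 5688177600 < 6103515625? YES
  n = 130: C(130, 6) = 5963412000; 5963412000 < 6103515625? YES
  n = 131: C(131, 6) = 6249655776; 6249655776 < 6103515625? NO
  n = 132: C(132, 6) = 6547258432; 6547258432 < 6103515625? NO
The largest n with C(n, 6) < 6103515625 is n = 130 (where E[X] = 47707296/48828125 ≈ 0.97705). Hence R_5(6) > 130, i.e. R_5(6) ≥ 131.

Largest n = 130; hence R_5(6) > 130.


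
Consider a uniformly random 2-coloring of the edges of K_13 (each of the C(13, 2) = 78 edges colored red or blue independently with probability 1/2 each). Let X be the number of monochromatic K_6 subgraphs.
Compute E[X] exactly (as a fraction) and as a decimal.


Let X = Σ_S X_S over the C(13, 6) = 1716 subsets S of size 6, where X_S = 1 if the K_6 on S is monochromatic.
For a fixed S, the K_6 on S has C(6, 2) = 15 edges. P[all 15 edges red] = (1/2)^15, and likewise for blue, so P[monochromatic] = 2·(1/2)^15 = 2^{1 − 15} = 1/16384.
Summing: E[X] = C(13, 6) · 2^{1 − 15} = 1716 · 1/16384 = 429/4096.
Numerically: E[X] ≈ 0.1047.

E[X] = C(13,6)·2^(1−C(6,2)) = 429/4096 ≈ 0.1047.


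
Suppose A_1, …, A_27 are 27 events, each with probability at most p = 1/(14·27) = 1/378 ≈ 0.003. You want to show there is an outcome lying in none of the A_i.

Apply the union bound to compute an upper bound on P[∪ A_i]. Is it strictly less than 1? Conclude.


Union bound: P[∪_{i=1}^{27} A_i] ≤ Σ_i P[A_i] ≤ 27·p = 27·(1/378) = 1/14.
Numerically: 1/14 ≈ 0.071.
Is 1/14 < 1? YES.
Since P[∪ A_i] ≤ 1/14 < 1, the complement has P[∩ A_i^c] ≥ 1 − 1/14 = 13/14 > 0, so some outcome avoids every A_i.

27·p = 1/14 ≈ 0.071; existence CERTIFIED by the union bound.


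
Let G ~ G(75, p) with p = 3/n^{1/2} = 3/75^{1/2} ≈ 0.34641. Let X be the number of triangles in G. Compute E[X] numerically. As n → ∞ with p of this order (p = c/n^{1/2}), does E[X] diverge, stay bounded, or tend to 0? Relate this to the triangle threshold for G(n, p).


Number of potential triangles: C(75, 3) = 67525.
Each occurs with probability p³ ≈ (0.34641)³ ≈ 4.15692194e-02.
By linearity: E[X] = C(75, 3)·p³ ≈ 67525 · 4.15692194e-02 ≈ 2806.961539.
Since α = 1/2 < 1, p = c/n^{1/2} ≫ 1/n is above the triangle threshold p ~ 1/n. Asymptotically E[X] ~ (c³/6)·n^{3(1−α)} = (3³/6)·n^{1.5} → ∞; triangles are abundant w.h.p.

E[X] ≈ 2806.961539; in regime p = Θ(1/n^{1/2}) E[X] diverges (above the triangle threshold p ~ 1/n).


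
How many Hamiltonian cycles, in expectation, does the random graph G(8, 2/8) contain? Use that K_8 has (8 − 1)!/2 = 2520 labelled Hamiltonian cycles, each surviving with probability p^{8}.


K_8 has (8 − 1)!/2 = 2520 labelled Hamiltonian cycles.
For each such Hamiltonian cycle H, let X_H = 1 if all 8 edges of H are present in G. Then P[X_H = 1] = p^{8} = (1/4)^{8} = 1/65536.
By linearity of expectation: E[X] = Σ_H E[X_H] = 2520 · p^{8} = 2520 · 1/65536 = 315/8192.
Numerically: E[X] ≈ 0.0385.

E[X] = 2520 · (1/4)^{8} = 315/8192 ≈ 0.0385.


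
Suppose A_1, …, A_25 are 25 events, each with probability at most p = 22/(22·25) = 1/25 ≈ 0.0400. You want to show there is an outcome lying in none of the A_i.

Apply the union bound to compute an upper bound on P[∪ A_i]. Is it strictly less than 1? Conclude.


Union bound: P[∪_{i=1}^{25} A_i] ≤ Σ_i P[A_i] ≤ 25·p = 25·(1/25) = 1.
Numerically: 1 ≈ 1.0000.
Is 1 < 1? NO.
Since the bound 1 is ≥ 1, the union bound is uninformative here; it does NOT by itself certify existence.

25·p = 1 ≈ 1.0000; existence NOT certified by the union bound.


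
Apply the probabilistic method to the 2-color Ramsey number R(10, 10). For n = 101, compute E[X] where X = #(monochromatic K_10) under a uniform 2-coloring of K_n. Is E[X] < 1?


E[X] = C(101, 10) · 2^{1 − 45} = 19212541264840 · 2^{−44} = 19212541264840/17592186044416.
As a reduced fraction: E[X] = 2401567658105/2199023255552 ≈ 1.0921.
Is E[X] < 1? NO.
Since E[X] ≥ 1, the first-moment bound is inconclusive at n = 101; it does NOT by itself certify R(10, 10) > 101.

E[X] = 2401567658105/2199023255552 ≈ 1.0921; E[X] ≥ 1; first-moment method inconclusive here.


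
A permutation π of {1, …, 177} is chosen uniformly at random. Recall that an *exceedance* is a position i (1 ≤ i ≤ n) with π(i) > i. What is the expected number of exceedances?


Write X = Σ_{i=1}^{177} X_i, where X_i = 1_{π(i) > i}.
For each fixed i, π(i) is uniform over {1, …, 177} (marginal of a uniform permutation), so P[π(i) > i] = (n − i)/n. Summing: Σ_{i=1}^{177} (n − i)/n = (0 + 1 + … + 176)/177 = 177(177 − 1)/(2·177) = (177 − 1)/2.
Hence E[X] = Σ_{i=1}^{177} (177 − i)/177 = 88 ≈ 88.000.

E[X] = 88 = 88.000.


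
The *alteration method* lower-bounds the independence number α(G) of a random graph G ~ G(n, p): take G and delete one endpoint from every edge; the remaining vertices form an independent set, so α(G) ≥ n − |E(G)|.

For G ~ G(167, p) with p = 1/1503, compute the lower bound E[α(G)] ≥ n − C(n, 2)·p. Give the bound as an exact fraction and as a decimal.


E[|E(G)|] = C(167, 2)·p = 13861 · (1/1503) = 83/9.
E[α(G)] ≥ n − E[|E(G)|] = 167 − 83/9 = 1420/9.
Numerically: ≈ 157.778.
(This is only a lower bound; the true E[α(G)] may be larger.)

E[α(G)] ≥ 1420/9 ≈ 157.778.


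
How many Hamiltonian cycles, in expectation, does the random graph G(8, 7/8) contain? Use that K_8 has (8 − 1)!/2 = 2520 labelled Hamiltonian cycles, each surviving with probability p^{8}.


K_8 has (8 − 1)!/2 = 2520 labelled Hamiltonian cycles.
For each such Hamiltonian cycle H, let X_H = 1 if all 8 edges of H are present in G. Then P[X_H = 1] = p^{8} = (7/8)^{8} = 5764801/16777216.
By linearity of expectation: E[X] = Σ_H E[X_H] = 2520 · p^{8} = 2520 · 5764801/16777216 = 1815912315/2097152.
Numerically: E[X] ≈ 865.89.

E[X] = 2520 · (7/8)^{8} = 1815912315/2097152 ≈ 865.89.


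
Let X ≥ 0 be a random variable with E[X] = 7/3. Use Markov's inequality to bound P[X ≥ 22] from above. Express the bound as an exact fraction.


μ = E[X] = 7/3, a = 22.
Markov: P[X ≥ 22] ≤ μ/a = (7/3)/22 = 7/66.
Numerically: ≈ 0.106061.
(Since a = 22 > μ = 2.333333, the bound 7/66 is < 1 and informative.)

P[X ≥ 22] ≤ 7/66 ≈ 0.106061.


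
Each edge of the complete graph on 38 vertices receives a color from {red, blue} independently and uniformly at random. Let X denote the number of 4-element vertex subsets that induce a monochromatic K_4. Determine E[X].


Let X = Σ_S X_S over the C(38, 4) = 73815 subsets S of size 4, where X_S = 1 if the K_4 on S is monochromatic.
For a fixed S, the K_4 on S has C(4, 2) = 6 edges. P[all 6 edges red] = (1/2)^6, and likewise for blue, so P[monochromatic] = 2·(1/2)^6 = 2^{1 − 6} = 1/32.
By linearity: E[X] = C(38, 4) · 2^{1 − 6} = 73815 · 1/32 = 73815/32.
Numerically: E[X] ≈ 2306.718750.

E[X] = C(38,4)·2^(1−C(4,2)) = 73815/32 ≈ 2306.718750.


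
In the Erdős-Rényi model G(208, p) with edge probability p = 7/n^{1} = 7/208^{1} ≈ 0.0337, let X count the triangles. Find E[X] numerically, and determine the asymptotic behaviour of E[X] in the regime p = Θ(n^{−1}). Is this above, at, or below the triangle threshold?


Number of potential triangles: C(208, 3) = 1478256.
Each occurs with probability p³ ≈ (0.0337)³ ≈ 3.81157e-05.
By linearity: E[X] = C(208, 3)·p³ ≈ 1478256 · 3.81157e-05 ≈ 56.345.
Here α = 1, so p = 7/n is exactly at the triangle threshold p ~ 1/n. Asymptotically E[X] → c³/6 = 7³/6 = 343/6 ≈ 57.167, a bounded constant. In this regime the triangle count is asymptotically Poisson(c³/6).

E[X] ≈ 56.345; in regime p = Θ(1/n^{1}) E[X] stays bounded (at the triangle threshold p ~ 1/n).


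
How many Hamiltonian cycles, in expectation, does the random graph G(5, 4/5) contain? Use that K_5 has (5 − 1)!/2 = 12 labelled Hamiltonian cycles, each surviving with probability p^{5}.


K_5 has (5 − 1)!/2 = 12 labelled Hamiltonian cycles.
For each such Hamiltonian cycle H, let X_H = 1 if all 5 edges of H are present in G. Then P[X_H = 1] = p^{5} = (4/5)^{5} = 1024/3125.
By linearity: E[X] = Σ_H E[X_H] = 12 · p^{5} = 12 · 1024/3125 = 12288/3125.
Numerically: E[X] ≈ 3.932.

E[X] = 12 · (4/5)^{5} = 12288/3125 ≈ 3.932.


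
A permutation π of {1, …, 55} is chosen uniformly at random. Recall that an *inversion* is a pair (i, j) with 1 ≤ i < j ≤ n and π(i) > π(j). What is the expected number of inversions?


Write X = Σ X_I over the C(55, 2) = 1485 pairs i < j, with X_I the indicator of one inversion.
There are 1485 indicators.
For each fixed pair i < j, the values π(i) and π(j) are two distinct elements of {1, …, 55} in uniformly random order; by symmetry P[π(i) > π(j)] = 1/2.
By linearity: E[X] = 1485 · (1/2) = C(55, 2) · (1/2) = 1485/2 = 1485/2 ≈ 742.500.

E[X] = 1485/2 = 742.500.


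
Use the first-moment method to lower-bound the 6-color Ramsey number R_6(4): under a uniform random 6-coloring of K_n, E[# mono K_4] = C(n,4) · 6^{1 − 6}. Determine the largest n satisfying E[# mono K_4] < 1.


We need C(n, 4) · 6^{1 − 6} < 1, i.e. C(n, 4) < 6^{6 − 1} = 7776.
Check values of n near the boundary:
  n = 20: C(20, 4) = 4845; 4845 < 7776? YES
  n = 21: C(21, 4) = 5985; 5985 < 7776? YES
  n = 22: C(22, 4) = 7315; 7315 < 7776? YES
  n = 23: C(23, 4) = 8855; 8855 < 7776? NO
  n = 24: C(24, 4) = 10626; 10626 < 7776? NO
  n = 25: C(25, 4) = 12650; 12650 < 7776? NO
The largest n with C(n, 4) < 7776 is n = 22 (where E[X] = 7315/7776 ≈ 0.9407150). Hence R_6(4) > 22, i.e. R_6(4) ≥ 23.

Largest n = 22; hence R_6(4) > 22.


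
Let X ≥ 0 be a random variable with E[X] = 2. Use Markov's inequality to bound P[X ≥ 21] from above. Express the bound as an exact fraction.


μ = E[X] = 2, a = 21.
Markov: P[X ≥ 21] ≤ μ/a = (2)/21 = 2/21.
Numerically: ≈ 0.095.
(Since a = 21 > μ = 2.000, the bound 2/21 is < 1 and informative.)

P[X ≥ 21] ≤ 2/21 ≈ 0.095.


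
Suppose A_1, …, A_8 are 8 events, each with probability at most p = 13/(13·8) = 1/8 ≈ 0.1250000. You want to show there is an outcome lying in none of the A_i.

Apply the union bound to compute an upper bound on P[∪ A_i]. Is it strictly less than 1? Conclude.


Union bound: P[∪_{i=1}^{8} A_i] ≤ Σ_i P[A_i] ≤ 8·p = 8·(1/8) = 1.
Numerically: 1 ≈ 1.0000000.
Is 1 < 1? NO.
Since the bound 1 is ≥ 1, the union bound is uninformative here; it does NOT by itself certify existence.

8·p = 1 ≈ 1.0000000; existence NOT certified by the union bound.


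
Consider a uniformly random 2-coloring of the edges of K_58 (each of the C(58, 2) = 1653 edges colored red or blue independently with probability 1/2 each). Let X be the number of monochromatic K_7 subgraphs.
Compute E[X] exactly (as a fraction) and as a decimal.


Let X = Σ_S X_S over the C(58, 7) = 300674088 subsets S of size 7, where X_S = 1 if the K_7 on S is monochromatic.
For a fixed S, the K_7 on S has C(7, 2) = 21 edges. P[all 21 edges red] = (1/2)^21, and likewise for blue, so P[monochromatic] = 2·(1/2)^21 = 2^{1 − 21} = 1/1048576.
By linearity: E[X] = C(58, 7) · 2^{1 − 21} = 300674088 · 1/1048576 = 37584261/131072.
Numerically: E[X] ≈ 286.745155.

E[X] = C(58,7)·2^(1−C(7,2)) = 37584261/131072 ≈ 286.745155.


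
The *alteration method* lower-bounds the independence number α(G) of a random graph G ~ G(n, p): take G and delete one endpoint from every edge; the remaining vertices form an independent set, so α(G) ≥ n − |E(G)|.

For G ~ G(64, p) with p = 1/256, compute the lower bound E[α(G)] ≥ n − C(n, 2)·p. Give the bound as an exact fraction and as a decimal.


E[|E(G)|] = C(64, 2)·p = 2016 · (1/256) = 63/8.
E[α(G)] ≥ n − E[|E(G)|] = 64 − 63/8 = 449/8.
Numerically: ≈ 56.1250.
(This is only a lower bound; the true E[α(G)] may be larger.)

E[α(G)] ≥ 449/8 ≈ 56.1250.


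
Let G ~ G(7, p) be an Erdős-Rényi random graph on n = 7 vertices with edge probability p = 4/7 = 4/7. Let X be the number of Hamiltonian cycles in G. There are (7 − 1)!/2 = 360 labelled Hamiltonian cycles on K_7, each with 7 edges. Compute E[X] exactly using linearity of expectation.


K_7 has (7 − 1)!/2 = 360 labelled Hamiltonian cycles.
For each such Hamiltonian cycle H, let X_H = 1 if all 7 edges of H are present in G. Then P[X_H = 1] = p^{7} = (4/7)^{7} = 16384/823543.
By linearity: E[X] = Σ_H E[X_H] = 360 · p^{7} = 360 · 16384/823543 = 5898240/823543.
Numerically: E[X] ≈ 7.162.

E[X] = 360 · (4/7)^{7} = 5898240/823543 ≈ 7.162.


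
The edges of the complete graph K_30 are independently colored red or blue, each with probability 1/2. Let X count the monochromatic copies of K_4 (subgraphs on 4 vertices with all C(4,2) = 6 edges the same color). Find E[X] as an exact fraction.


Let X = Σ_S X_S over the C(30, 4) = 27405 subsets S of size 4, where X_S = 1 if the K_4 on S is monochromatic.
For a fixed S, the K_4 on S has C(4, 2) = 6 edges. P[all 6 edges red] = (1/2)^6, and likewise for blue, so P[monochromatic] = 2·(1/2)^6 = 2^{1 − 6} = 1/32.
By linearity: E[X] = C(30, 4) · 2^{1 − 6} = 27405 · 1/32 = 27405/32.
Numerically: E[X] ≈ 856.4062.

E[X] = C(30,4)·2^(1−C(4,2)) = 27405/32 ≈ 856.4062.


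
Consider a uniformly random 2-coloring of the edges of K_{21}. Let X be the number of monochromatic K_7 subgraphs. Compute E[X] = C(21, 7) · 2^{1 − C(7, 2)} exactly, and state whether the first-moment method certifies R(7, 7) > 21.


E[X] = C(21, 7) · 2^{1 − 21} = 116280 · 2^{−20} = 116280/1048576.
As a reduced fraction: E[X] = 14535/131072 ≈ 0.11089.
Is E[X] < 1? YES.
Since E[X] < 1, there exists a 2-coloring of K_{21} with no monochromatic K_7; hence R(7, 7) > 21.

E[X] = 14535/131072 ≈ 0.11089; E[X] < 1, so R(7, 7) > 21.


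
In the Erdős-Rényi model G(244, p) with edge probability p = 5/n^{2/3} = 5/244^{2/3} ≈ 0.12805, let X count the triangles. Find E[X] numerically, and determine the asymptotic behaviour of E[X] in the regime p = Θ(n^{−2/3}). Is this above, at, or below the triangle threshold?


Number of potential triangles: C(244, 3) = 2391444.
Each occurs with probability p³ ≈ (0.12805)³ ≈ 2.0995700e-03.
By linearity: E[X] = C(244, 3)·p³ ≈ 2391444 · 2.0995700e-03 ≈ 5021.00410.
Since α = 2/3 < 1, p = c/n^{2/3} ≫ 1/n is above the triangle threshold p ~ 1/n. Asymptotically E[X] ~ (c³/6)·n^{3(1−α)} = (5³/6)·n^{1} → ∞; triangles are abundant w.h.p.

E[X] ≈ 5021.00410; in regime p = Θ(1/n^{2/3}) E[X] diverges (above the triangle threshold p ~ 1/n).


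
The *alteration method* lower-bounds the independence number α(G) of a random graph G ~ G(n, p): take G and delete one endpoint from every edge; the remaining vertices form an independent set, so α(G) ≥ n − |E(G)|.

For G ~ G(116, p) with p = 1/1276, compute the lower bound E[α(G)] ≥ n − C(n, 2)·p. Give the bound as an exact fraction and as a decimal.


E[|E(G)|] = C(116, 2)·p = 6670 · (1/1276) = 115/22.
E[α(G)] ≥ n − E[|E(G)|] = 116 − 115/22 = 2437/22.
Numerically: ≈ 110.7727.
(This is only a lower bound; the true E[α(G)] may be larger.)

E[α(G)] ≥ 2437/22 ≈ 110.7727.


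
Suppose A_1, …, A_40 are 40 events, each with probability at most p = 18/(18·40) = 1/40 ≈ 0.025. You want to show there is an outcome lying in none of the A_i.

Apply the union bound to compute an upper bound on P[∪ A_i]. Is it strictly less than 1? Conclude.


Union bound: P[∪_{i=1}^{40} A_i] ≤ Σ_i P[A_i] ≤ 40·p = 40·(1/40) = 1.
Numerically: 1 ≈ 1.000.
Is 1 < 1? NO.
Since the bound 1 is ≥ 1, the union bound is uninformative here; it does NOT by itself certify existence.

40·p = 1 ≈ 1.000; existence NOT certified by the union bound.


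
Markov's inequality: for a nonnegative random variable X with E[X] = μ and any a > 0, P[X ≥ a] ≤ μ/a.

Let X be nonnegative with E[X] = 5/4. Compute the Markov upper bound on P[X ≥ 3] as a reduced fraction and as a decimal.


μ = E[X] = 5/4, a = 3.
Markov: P[X ≥ 3] ≤ μ/a = (5/4)/3 = 5/12.
Numerically: ≈ 0.416667.
(Since a = 3 > μ = 1.250000, the bound 5/12 is < 1 and informative.)

P[X ≥ 3] ≤ 5/12 ≈ 0.416667.


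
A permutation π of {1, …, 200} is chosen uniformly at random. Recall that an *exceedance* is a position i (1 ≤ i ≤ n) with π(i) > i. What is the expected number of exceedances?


Write X = Σ_{i=1}^{200} X_i, where X_i = 1_{π(i) > i}.
For each fixed i, π(i) is uniform over {1, …, 200} (marginal of a uniform permutation), so P[π(i) > i] = (n − i)/n. Summing: Σ_{i=1}^{200} (n − i)/n = (0 + 1 + … + 199)/200 = 200(200 − 1)/(2·200) = (200 − 1)/2.
Hence E[X] = Σ_{i=1}^{200} (200 − i)/200 = 199/2 ≈ 99.5000.

E[X] = 199/2 = 99.5000.


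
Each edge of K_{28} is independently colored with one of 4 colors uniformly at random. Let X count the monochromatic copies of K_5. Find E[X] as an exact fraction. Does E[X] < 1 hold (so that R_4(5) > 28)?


E[X] = C(28, 5) · 4^{1 − 10} = 98280 · 4^{−9} = 98280/262144.
As a reduced fraction: E[X] = 12285/32768 ≈ 0.375.
Is E[X] < 1? YES.
Since E[X] < 1, there exists a 4-coloring of K_{28} with no monochromatic K_5; hence R_4(5) > 28.

E[X] = 12285/32768 ≈ 0.375; E[X] < 1, so R_4(5) > 28.


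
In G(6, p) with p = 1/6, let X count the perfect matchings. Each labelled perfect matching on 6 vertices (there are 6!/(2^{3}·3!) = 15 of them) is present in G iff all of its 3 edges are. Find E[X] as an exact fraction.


K_6 has 6!/(2^{3}·3!) = 15 labelled perfect matchings.
For each such perfect matching H, let X_H = 1 if all 3 edges of H are present in G. Then P[X_H = 1] = p^{3} = (1/6)^{3} = 1/216.
Summing the indicators: E[X] = Σ_H E[X_H] = 15 · p^{3} = 15 · 1/216 = 5/72.
Numerically: E[X] ≈ 0.069444.

E[X] = 15 · (1/6)^{3} = 5/72 ≈ 0.069444.


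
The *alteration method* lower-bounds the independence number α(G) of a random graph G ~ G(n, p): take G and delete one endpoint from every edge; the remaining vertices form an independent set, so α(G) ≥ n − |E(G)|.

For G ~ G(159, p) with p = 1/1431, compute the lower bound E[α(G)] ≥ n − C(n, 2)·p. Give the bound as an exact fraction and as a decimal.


E[|E(G)|] = C(159, 2)·p = 12561 · (1/1431) = 79/9.
E[α(G)] ≥ n − E[|E(G)|] = 159 − 79/9 = 1352/9.
Numerically: ≈ 150.222222.
(This is only a lower bound; the true E[α(G)] may be larger.)

E[α(G)] ≥ 1352/9 ≈ 150.222222.


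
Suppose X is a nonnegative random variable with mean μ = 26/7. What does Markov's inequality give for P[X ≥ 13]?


μ = E[X] = 26/7, a = 13.
Markov: P[X ≥ 13] ≤ μ/a = (26/7)/13 = 2/7.
Numerically: ≈ 0.286.
(Since a = 13 > μ = 3.714, the bound 2/7 is < 1 and informative.)

P[X ≥ 13] ≤ 2/7 ≈ 0.286.


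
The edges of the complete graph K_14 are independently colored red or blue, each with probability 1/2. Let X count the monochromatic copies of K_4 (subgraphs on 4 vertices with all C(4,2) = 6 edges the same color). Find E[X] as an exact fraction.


Let X = Σ_S X_S over the C(14, 4) = 1001 subsets S of size 4, where X_S = 1 if the K_4 on S is monochromatic.
For a fixed S, the K_4 on S has C(4, 2) = 6 edges. P[all 6 edges red] = (1/2)^6, and likewise for blue, so P[monochromatic] = 2·(1/2)^6 = 2^{1 − 6} = 1/32.
By linearity: E[X] = C(14, 4) · 2^{1 − 6} = 1001 · 1/32 = 1001/32.
Numerically: E[X] ≈ 31.281.

E[X] = C(14,4)·2^(1−C(4,2)) = 1001/32 ≈ 31.281.


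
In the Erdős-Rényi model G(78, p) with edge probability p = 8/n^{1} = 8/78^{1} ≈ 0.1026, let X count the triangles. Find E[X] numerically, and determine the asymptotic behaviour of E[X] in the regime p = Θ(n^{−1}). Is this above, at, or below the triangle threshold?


Number of potential triangles: C(78, 3) = 76076.
Each occurs with probability p³ ≈ (0.1026)³ ≈ 1.078912e-03.
By linearity: E[X] = C(78, 3)·p³ ≈ 76076 · 1.078912e-03 ≈ 82.0793.
Here α = 1, so p = 8/n is exactly at the triangle threshold p ~ 1/n. Asymptotically E[X] → c³/6 = 8³/6 = 256/3 ≈ 85.3333, a bounded constant. In this regime the triangle count is asymptotically Poisson(c³/6).

E[X] ≈ 82.0793; in regime p = Θ(1/n^{1}) E[X] stays bounded (at the triangle threshold p ~ 1/n).


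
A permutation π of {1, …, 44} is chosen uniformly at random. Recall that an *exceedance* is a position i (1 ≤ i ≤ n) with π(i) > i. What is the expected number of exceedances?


Write X = Σ_{i=1}^{44} X_i, where X_i = 1_{π(i) > i}.
For each fixed i, π(i) is uniform over {1, …, 44} (marginal of a uniform permutation), so P[π(i) > i] = (n − i)/n. Summing: Σ_{i=1}^{44} (n − i)/n = (0 + 1 + … + 43)/44 = 44(44 − 1)/(2·44) = (44 − 1)/2.
Hence E[X] = Σ_{i=1}^{44} (44 − i)/44 = 43/2 ≈ 21.5000.

E[X] = 43/2 = 21.5000.


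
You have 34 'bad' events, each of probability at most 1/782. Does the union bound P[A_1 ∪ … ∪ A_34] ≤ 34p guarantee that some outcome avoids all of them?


Union bound: P[∪_{i=1}^{34} A_i] ≤ Σ_i P[A_i] ≤ 34·p = 34·(1/782) = 1/23.
Numerically: 1/23 ≈ 0.04348.
Is 1/23 < 1? YES.
Since P[∪ A_i] ≤ 1/23 < 1, the complement has P[∩ A_i^c] ≥ 1 − 1/23 = 22/23 > 0, so some outcome avoids every A_i.

34·p = 1/23 ≈ 0.04348; existence CERTIFIED by the union bound.


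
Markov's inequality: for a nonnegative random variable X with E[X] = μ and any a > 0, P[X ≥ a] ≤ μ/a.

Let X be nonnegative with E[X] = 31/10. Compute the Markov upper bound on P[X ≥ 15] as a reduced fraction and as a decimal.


μ = E[X] = 31/10, a = 15.
Markov: P[X ≥ 15] ≤ μ/a = (31/10)/15 = 31/150.
Numerically: ≈ 0.2067.
(Since a = 15 > μ = 3.1000, the bound 31/150 is < 1 and informative.)

P[X ≥ 15] ≤ 31/150 ≈ 0.2067.


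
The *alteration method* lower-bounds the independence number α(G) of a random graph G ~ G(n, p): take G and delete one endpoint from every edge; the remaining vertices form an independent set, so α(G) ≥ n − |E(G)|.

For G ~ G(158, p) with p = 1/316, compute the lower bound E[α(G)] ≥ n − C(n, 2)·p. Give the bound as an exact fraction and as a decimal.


E[|E(G)|] = C(158, 2)·p = 12403 · (1/316) = 157/4.
E[α(G)] ≥ n − E[|E(G)|] = 158 − 157/4 = 475/4.
Numerically: ≈ 118.75000.
(This is only a lower bound; the true E[α(G)] may be larger.)

E[α(G)] ≥ 475/4 ≈ 118.75000.


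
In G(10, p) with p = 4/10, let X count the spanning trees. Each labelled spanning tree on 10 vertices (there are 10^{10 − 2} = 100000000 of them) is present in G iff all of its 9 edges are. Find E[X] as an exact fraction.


K_10 has 10^{10 − 2} = 100000000 labelled spanning trees.
For each such spanning tree H, let X_H = 1 if all 9 edges of H are present in G. Then P[X_H = 1] = p^{9} = (2/5)^{9} = 512/1953125.
Summing the indicators: E[X] = Σ_H E[X_H] = 100000000 · p^{9} = 100000000 · 512/1953125 = 131072/5.
Numerically: E[X] ≈ 2.62e+04.

E[X] = 100000000 · (2/5)^{9} = 131072/5 ≈ 2.62e+04.


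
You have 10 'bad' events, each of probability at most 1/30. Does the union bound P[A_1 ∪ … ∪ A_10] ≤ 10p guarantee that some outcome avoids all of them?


Union bound: P[∪_{i=1}^{10} A_i] ≤ Σ_i P[A_i] ≤ 10·p = 10·(1/30) = 1/3.
Numerically: 1/3 ≈ 0.33333.
Is 1/3 < 1? YES.
Since P[∪ A_i] ≤ 1/3 < 1, the complement has P[∩ A_i^c] ≥ 1 − 1/3 = 2/3 > 0, so some outcome avoids every A_i.

10·p = 1/3 ≈ 0.33333; existence CERTIFIED by the union bound.


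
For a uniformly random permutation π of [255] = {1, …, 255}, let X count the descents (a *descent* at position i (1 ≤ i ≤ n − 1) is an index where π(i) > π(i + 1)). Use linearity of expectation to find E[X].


Write X = Σ X_I over i = 1, …, 254, with X_I the indicator of one descent.
There are 254 indicators.
For each fixed i, the pair (π(i), π(i+1)) is a uniformly random ordered pair of distinct values from {1, …, 255}; by symmetry P[π(i) > π(i+1)] = 1/2.
By linearity: E[X] = 254 · (1/2) = (255 − 1) · (1/2) = 127 ≈ 127.00000.

E[X] = 127 = 127.00000.


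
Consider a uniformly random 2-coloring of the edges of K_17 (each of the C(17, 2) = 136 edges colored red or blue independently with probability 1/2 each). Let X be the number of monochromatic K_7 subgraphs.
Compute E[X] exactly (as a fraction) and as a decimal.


Let X = Σ_S X_S over the C(17, 7) = 19448 subsets S of size 7, where X_S = 1 if the K_7 on S is monochromatic.
For a fixed S, the K_7 on S has C(7, 2) = 21 edges. P[all 21 edges red] = (1/2)^21, and likewise for blue, so P[monochromatic] = 2·(1/2)^21 = 2^{1 − 21} = 1/1048576.
By linearity: E[X] = C(17, 7) · 2^{1 − 21} = 19448 · 1/1048576 = 2431/131072.
Numerically: E[X] ≈ 0.0185.

E[X] = C(17,7)·2^(1−C(7,2)) = 2431/131072 ≈ 0.0185.


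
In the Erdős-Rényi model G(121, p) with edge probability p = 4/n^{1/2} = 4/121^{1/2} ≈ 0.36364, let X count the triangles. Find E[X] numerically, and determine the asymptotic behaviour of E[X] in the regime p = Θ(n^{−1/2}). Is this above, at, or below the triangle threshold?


Number of potential triangles: C(121, 3) = 287980.
Each occurs with probability p³ ≈ (0.36364)³ ≈ 4.8084147e-02.
By linearity: E[X] = C(121, 3)·p³ ≈ 287980 · 4.8084147e-02 ≈ 13847.27273.
Since α = 1/2 < 1, p = c/n^{1/2} ≫ 1/n is above the triangle threshold p ~ 1/n. Asymptotically E[X] ~ (c³/6)·n^{3(1−α)} = (4³/6)·n^{1.5} → ∞; triangles are abundant w.h.p.

E[X] ≈ 13847.27273; in regime p = Θ(1/n^{1/2}) E[X] diverges (above the triangle threshold p ~ 1/n).


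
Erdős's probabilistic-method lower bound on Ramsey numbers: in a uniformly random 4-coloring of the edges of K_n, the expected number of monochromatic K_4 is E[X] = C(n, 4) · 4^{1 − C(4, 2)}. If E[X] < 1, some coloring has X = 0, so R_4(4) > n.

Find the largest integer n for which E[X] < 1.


We need C(n, 4) · 4^{1 − 6} < 1, i.e. C(n, 4) < 4^{6 − 1} = 1024.
Check values of n near the boundary:
  n = 9: C(9, 4) = 126; 126 < 1024? YES
  n = 10: C(10, 4) = 210; 210 < 1024? YES
  n = 11: C(11, 4) = 330; 330 < 1024? YES
  n = 12: C(12, 4) = 495; 495 < 1024? YES
  n = 13: C(13, 4) = 715; 715 < 1024? YES
  n = 14: C(14, 4) = 1001; 1001 < 1024? YES
  n = 15: C(15, 4) = 1365; 1365 < 1024? NO
  n = 16: C(16, 4) = 1820; 1820 < 1024? NO
  n = 17: C(17, 4) = 2380; 2380 < 1024? NO
The largest n with C(n, 4) < 1024 is n = 14 (where E[X] = 1001/1024 ≈ 0.97754). Hence R_4(4) > 14, i.e. R_4(4) ≥ 15.

Largest n = 14; hence R_4(4) > 14.


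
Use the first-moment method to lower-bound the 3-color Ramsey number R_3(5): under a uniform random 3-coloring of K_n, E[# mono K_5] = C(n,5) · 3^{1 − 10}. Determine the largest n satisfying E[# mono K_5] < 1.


We need C(n, 5) · 3^{1 − 10} < 1, i.e. C(n, 5) < 3^{10 − 1} = 19683.
Check values of n near the boundary:
  n = 18: C(18, 5) = 8568; 8568 < 19683? YES
  n = 19: C(19, 5) = 11628; 11628 < 19683? YES
  n = 20: C(20, 5) = 15504; 15504 < 19683? YES
  n = 21: C(21, 5) = 20349; 20349 < 19683? NO
  n = 22: C(22, 5) = 26334; 26334 < 19683? NO
The largest n with C(n, 5) < 19683 is n = 20 (where E[X] = 5168/6561 ≈ 0.788). Hence R_3(5) > 20, i.e. R_3(5) ≥ 21.

Largest n = 20; hence R_3(5) > 20.


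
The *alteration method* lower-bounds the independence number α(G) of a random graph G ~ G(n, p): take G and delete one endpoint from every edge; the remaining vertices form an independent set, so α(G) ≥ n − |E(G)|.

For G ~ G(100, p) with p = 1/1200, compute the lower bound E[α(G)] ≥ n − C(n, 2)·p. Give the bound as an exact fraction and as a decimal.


E[|E(G)|] = C(100, 2)·p = 4950 · (1/1200) = 33/8.
E[α(G)] ≥ n − E[|E(G)|] = 100 − 33/8 = 767/8.
Numerically: ≈ 95.875.
(This is only a lower bound; the true E[α(G)] may be larger.)

E[α(G)] ≥ 767/8 ≈ 95.875.


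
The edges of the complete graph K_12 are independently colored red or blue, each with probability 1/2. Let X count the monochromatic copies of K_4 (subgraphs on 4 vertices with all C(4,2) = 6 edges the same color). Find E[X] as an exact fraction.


Let X = Σ_S X_S over the C(12, 4) = 495 subsets S of size 4, where X_S = 1 if the K_4 on S is monochromatic.
For a fixed S, the K_4 on S has C(4, 2) = 6 edges. P[all 6 edges red] = (1/2)^6, and likewise for blue, so P[monochromatic] = 2·(1/2)^6 = 2^{1 − 6} = 1/32.
Summing: E[X] = C(12, 4) · 2^{1 − 6} = 495 · 1/32 = 495/32.
Numerically: E[X] ≈ 15.4688.

E[X] = C(12,4)·2^(1−C(4,2)) = 495/32 ≈ 15.4688.


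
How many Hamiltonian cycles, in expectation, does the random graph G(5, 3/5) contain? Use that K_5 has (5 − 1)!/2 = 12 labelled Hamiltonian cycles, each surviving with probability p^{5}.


K_5 has (5 − 1)!/2 = 12 labelled Hamiltonian cycles.
For each such Hamiltonian cycle H, let X_H = 1 if all 5 edges of H are present in G. Then P[X_H = 1] = p^{5} = (3/5)^{5} = 243/3125.
Summing the indicators: E[X] = Σ_H E[X_H] = 12 · p^{5} = 12 · 243/3125 = 2916/3125.
Numerically: E[X] ≈ 0.93312.

E[X] = 12 · (3/5)^{5} = 2916/3125 ≈ 0.93312.


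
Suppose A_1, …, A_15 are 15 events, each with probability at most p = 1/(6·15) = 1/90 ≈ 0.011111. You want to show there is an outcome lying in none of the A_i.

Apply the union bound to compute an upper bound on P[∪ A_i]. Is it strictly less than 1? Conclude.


Union bound: P[∪_{i=1}^{15} A_i] ≤ Σ_i P[A_i] ≤ 15·p = 15·(1/90) = 1/6.
Numerically: 1/6 ≈ 0.166667.
Is 1/6 < 1? YES.
Since P[∪ A_i] ≤ 1/6 < 1, the complement has P[∩ A_i^c] ≥ 1 − 1/6 = 5/6 > 0, so some outcome avoids every A_i.

15·p = 1/6 ≈ 0.166667; existence CERTIFIED by the union bound.


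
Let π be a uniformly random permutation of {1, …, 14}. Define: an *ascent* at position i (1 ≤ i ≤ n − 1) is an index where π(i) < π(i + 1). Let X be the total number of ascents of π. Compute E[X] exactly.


Write X = Σ X_I over i = 1, …, 13, with X_I the indicator of one ascent.
There are 13 indicators.
For each fixed i, the pair (π(i), π(i+1)) is a uniformly random ordered pair of distinct values from {1, …, 14}; by symmetry P[π(i) < π(i+1)] = 1/2.
By linearity: E[X] = 13 · (1/2) = (14 − 1) · (1/2) = 13/2 ≈ 6.500.

E[X] = 13/2 = 6.500.


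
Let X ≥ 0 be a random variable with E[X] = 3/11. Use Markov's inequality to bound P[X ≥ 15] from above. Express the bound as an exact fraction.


μ = E[X] = 3/11, a = 15.
Markov: P[X ≥ 15] ≤ μ/a = (3/11)/15 = 1/55.
Numerically: ≈ 0.0182.
(Since a = 15 > μ = 0.2727, the bound 1/55 is < 1 and informative.)

P[X ≥ 15] ≤ 1/55 ≈ 0.0182.


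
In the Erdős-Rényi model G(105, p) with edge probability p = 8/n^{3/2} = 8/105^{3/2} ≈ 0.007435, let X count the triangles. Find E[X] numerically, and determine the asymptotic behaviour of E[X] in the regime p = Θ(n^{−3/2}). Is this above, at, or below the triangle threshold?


Number of potential triangles: C(105, 3) = 187460.
Each occurs with probability p³ ≈ (0.007435)³ ≈ 4.110722e-07.
By linearity: E[X] = C(105, 3)·p³ ≈ 187460 · 4.110722e-07 ≈ 0.0771.
Since α = 3/2 > 1, p = c/n^{3/2} = o(1/n) is below the triangle threshold p ~ 1/n. Asymptotically E[X] ~ (c³/6)·n^{3(1−α)} = (8³/6)·n^{-1.5} → 0, so by Markov's inequality G has no triangles w.h.p.

E[X] ≈ 0.0771; in regime p = Θ(1/n^{3/2}) E[X] tends to 0 (below the triangle threshold p ~ 1/n).


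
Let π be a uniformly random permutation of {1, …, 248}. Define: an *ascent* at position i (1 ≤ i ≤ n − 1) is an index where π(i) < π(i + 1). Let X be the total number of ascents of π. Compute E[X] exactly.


Write X = Σ X_I over i = 1, …, 247, with X_I the indicator of one ascent.
There are 247 indicators.
For each fixed i, the pair (π(i), π(i+1)) is a uniformly random ordered pair of distinct values from {1, …, 248}; by symmetry P[π(i) < π(i+1)] = 1/2.
By linearity: E[X] = 247 · (1/2) = (248 − 1) · (1/2) = 247/2 ≈ 123.500000.

E[X] = 247/2 = 123.500000.


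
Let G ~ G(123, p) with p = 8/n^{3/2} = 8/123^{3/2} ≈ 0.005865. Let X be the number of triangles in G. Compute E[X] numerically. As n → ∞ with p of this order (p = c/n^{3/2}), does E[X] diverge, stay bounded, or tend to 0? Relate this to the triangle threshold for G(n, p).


Number of potential triangles: C(123, 3) = 302621.
Each occurs with probability p³ ≈ (0.005865)³ ≈ 2.016958e-07.
By linearity: E[X] = C(123, 3)·p³ ≈ 302621 · 2.016958e-07 ≈ 0.0610.
Since α = 3/2 > 1, p = c/n^{3/2} = o(1/n) is below the triangle threshold p ~ 1/n. Asymptotically E[X] ~ (c³/6)·n^{3(1−α)} = (8³/6)·n^{-1.5} → 0, so by Markov's inequality G has no triangles w.h.p.

E[X] ≈ 0.0610; in regime p = Θ(1/n^{3/2}) E[X] tends to 0 (below the triangle threshold p ~ 1/n).


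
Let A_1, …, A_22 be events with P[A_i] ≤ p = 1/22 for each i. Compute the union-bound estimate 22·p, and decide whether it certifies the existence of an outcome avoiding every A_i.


Union bound: P[∪_{i=1}^{22} A_i] ≤ Σ_i P[A_i] ≤ 22·p = 22·(1/22) = 1.
Numerically: 1 ≈ 1.000.
Is 1 < 1? NO.
Since the bound 1 is ≥ 1, the union bound is uninformative here; it does NOT by itself certify existence.

22·p = 1 ≈ 1.000; existence NOT certified by the union bound.


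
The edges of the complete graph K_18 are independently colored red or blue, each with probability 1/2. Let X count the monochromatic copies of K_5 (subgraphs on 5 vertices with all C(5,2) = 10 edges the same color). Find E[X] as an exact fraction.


Let X = Σ_S X_S over the C(18, 5) = 8568 subsets S of size 5, where X_S = 1 if the K_5 on S is monochromatic.
For a fixed S, the K_5 on S has C(5, 2) = 10 edges. P[all 10 edges red] = (1/2)^10, and likewise for blue, so P[monochromatic] = 2·(1/2)^10 = 2^{1 − 10} = 1/512.
By linearity: E[X] = C(18, 5) · 2^{1 − 10} = 8568 · 1/512 = 1071/64.
Numerically: E[X] ≈ 16.73438.

E[X] = C(18,5)·2^(1−C(5,2)) = 1071/64 ≈ 16.73438.


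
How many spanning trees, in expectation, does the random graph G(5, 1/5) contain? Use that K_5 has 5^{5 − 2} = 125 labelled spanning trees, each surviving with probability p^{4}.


K_5 has 5^{5 − 2} = 125 labelled spanning trees.
For each such spanning tree H, let X_H = 1 if all 4 edges of H are present in G. Then P[X_H = 1] = p^{4} = (1/5)^{4} = 1/625.
By linearity: E[X] = Σ_H E[X_H] = 125 · p^{4} = 125 · 1/625 = 1/5.
Numerically: E[X] ≈ 0.2.

E[X] = 125 · (1/5)^{4} = 1/5 ≈ 0.2.


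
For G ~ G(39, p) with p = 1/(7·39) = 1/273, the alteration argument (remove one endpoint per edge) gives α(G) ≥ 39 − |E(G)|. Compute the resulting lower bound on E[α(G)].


E[|E(G)|] = C(39, 2)·p = 741 · (1/273) = 19/7.
E[α(G)] ≥ n − E[|E(G)|] = 39 − 19/7 = 254/7.
Numerically: ≈ 36.285714.
(This is only a lower bound; the true E[α(G)] may be larger.)

E[α(G)] ≥ 254/7 ≈ 36.285714.


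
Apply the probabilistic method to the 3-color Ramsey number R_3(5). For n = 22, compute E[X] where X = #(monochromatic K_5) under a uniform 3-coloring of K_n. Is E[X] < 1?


E[X] = C(22, 5) · 3^{1 − 10} = 26334 · 3^{−9} = 26334/19683.
As a reduced fraction: E[X] = 2926/2187 ≈ 1.3379.
Is E[X] < 1? NO.
Since E[X] ≥ 1, the first-moment bound is inconclusive at n = 22; it does NOT by itself certify R_3(5) > 22.

E[X] = 2926/2187 ≈ 1.3379; E[X] ≥ 1; first-moment method inconclusive here.


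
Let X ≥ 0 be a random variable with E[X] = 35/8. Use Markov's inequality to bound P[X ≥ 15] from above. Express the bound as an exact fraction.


μ = E[X] = 35/8, a = 15.
Markov: P[X ≥ 15] ≤ μ/a = (35/8)/15 = 7/24.
Numerically: ≈ 0.2917.
(Since a = 15 > μ = 4.3750, the bound 7/24 is < 1 and informative.)

P[X ≥ 15] ≤ 7/24 ≈ 0.2917.


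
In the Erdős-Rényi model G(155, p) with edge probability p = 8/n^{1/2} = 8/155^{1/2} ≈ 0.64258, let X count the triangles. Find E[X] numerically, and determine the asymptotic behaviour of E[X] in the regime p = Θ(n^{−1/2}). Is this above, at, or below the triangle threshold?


Number of potential triangles: C(155, 3) = 608685.
Each occurs with probability p³ ≈ (0.64258)³ ≈ 2.6532148e-01.
By linearity: E[X] = C(155, 3)·p³ ≈ 608685 · 2.6532148e-01 ≈ 161497.20600.
Since α = 1/2 < 1, p = c/n^{1/2} ≫ 1/n is above the triangle threshold p ~ 1/n. Asymptotically E[X] ~ (c³/6)·n^{3(1−α)} = (8³/6)·n^{1.5} → ∞; triangles are abundant w.h.p.

E[X] ≈ 161497.20600; in regime p = Θ(1/n^{1/2}) E[X] diverges (above the triangle threshold p ~ 1/n).


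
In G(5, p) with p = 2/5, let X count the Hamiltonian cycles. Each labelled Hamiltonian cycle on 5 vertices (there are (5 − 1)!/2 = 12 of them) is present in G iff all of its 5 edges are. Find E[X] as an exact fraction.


K_5 has (5 − 1)!/2 = 12 labelled Hamiltonian cycles.
For each such Hamiltonian cycle H, let X_H = 1 if all 5 edges of H are present in G. Then P[X_H = 1] = p^{5} = (2/5)^{5} = 32/3125.
Summing the indicators: E[X] = Σ_H E[X_H] = 12 · p^{5} = 12 · 32/3125 = 384/3125.
Numerically: E[X] ≈ 0.12288.

E[X] = 12 · (2/5)^{5} = 384/3125 ≈ 0.12288.


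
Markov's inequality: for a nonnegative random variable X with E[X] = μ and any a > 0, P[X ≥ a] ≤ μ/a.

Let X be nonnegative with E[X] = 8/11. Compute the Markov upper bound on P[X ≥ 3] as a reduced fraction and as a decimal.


μ = E[X] = 8/11, a = 3.
Markov: P[X ≥ 3] ≤ μ/a = (8/11)/3 = 8/33.
Numerically: ≈ 0.242.
(Since a = 3 > μ = 0.727, the bound 8/33 is < 1 and informative.)

P[X ≥ 3] ≤ 8/33 ≈ 0.242.
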